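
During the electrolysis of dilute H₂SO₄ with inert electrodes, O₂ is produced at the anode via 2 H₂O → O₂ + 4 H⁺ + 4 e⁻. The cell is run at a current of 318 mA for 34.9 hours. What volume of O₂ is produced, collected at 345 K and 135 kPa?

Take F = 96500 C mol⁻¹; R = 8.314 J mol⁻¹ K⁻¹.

Q = I·t = 0.3180 A × 125640 s = 39950 C.
n(e⁻) = Q/F = 39950 / 96500 = 0.4140 mol.
4 electrons are transferred per O₂ molecule, so n(O₂) = 0.4140 / 4 = 0.1035 mol.
V = nRT/P = (0.1035 × 8.314 × 345) / (135 × 10³ Pa) = 0.00220 m³ = 2.20 L.

2.20 L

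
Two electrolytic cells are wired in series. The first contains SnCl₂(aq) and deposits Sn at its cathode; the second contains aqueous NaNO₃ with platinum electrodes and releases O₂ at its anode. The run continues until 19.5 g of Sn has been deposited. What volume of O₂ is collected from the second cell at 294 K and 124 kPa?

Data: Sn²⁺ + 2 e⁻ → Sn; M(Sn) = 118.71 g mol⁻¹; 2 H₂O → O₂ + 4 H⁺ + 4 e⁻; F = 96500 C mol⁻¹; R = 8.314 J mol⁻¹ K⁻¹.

1.62 L

n(Sn) = 19.5 / 118.71 = 0.1643 mol, so n(e⁻) = 2 × 0.1643 = 0.3285 mol.
The cells are in series, so the same 0.3285 mol of electrons passes through the second cell.
2 H₂O → O₂ + 4 H⁺ + 4 e⁻ — 4 mol e⁻ per mol O₂, so n(O₂) = 0.3285/4 = 0.08213 mol.
V = nRT/P = (0.08213 × 8.314 × 294) / (124 × 10³) = 0.00162 m³ = 1.62 L.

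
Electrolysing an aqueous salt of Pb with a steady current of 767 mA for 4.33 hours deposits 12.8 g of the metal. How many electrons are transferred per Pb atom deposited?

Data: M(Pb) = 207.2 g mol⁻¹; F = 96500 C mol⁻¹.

Q = I·t = 0.7670 A × 15588 s = 11960 C, so n(e⁻) = 11960/96500 = 0.1239 mol.
n(Pb) deposited = 12.8 / 207.2 = 0.06178 mol.
Electrons per atom = n(e⁻)/n(Pb) = 0.1239 / 0.06178 = 2.01 ≈ 2, so the ion is Pb²⁺.

2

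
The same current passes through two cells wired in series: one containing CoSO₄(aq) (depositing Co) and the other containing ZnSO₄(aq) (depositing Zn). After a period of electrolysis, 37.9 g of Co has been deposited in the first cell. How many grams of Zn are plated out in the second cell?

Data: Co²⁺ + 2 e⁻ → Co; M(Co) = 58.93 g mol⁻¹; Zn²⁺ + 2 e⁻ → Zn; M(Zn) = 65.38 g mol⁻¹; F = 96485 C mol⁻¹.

42.0 g

n(Co) = 37.9 / 58.93 = 0.6431 mol.
Since Co²⁺ + 2 e⁻ → Co, n(e⁻) passed = 2 × 0.6431 = 1.286 mol.
Cells in series carry the same charge, so the same 1.286 mol of electrons passes through cell 2.
Zn²⁺ + 2 e⁻ → Zn, so n(Zn) = 1.286 / 2 = 0.6431 mol.
m(Zn) = 0.6431 × 65.38 = 42.0 g.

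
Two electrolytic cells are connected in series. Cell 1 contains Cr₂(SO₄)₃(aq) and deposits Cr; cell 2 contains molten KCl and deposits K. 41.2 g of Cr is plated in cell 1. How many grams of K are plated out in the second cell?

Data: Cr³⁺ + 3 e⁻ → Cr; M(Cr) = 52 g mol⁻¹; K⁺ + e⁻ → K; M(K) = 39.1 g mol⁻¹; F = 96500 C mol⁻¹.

92.9 g

n(Cr) = 41.2 / 52 = 0.7923 mol.
Since Cr³⁺ + 3 e⁻ → Cr, n(e⁻) passed = 3 × 0.7923 = 2.377 mol.
Cells in series carry the same charge, so the same 2.377 mol of electrons passes through cell 2.
K⁺ + e⁻ → K, so n(K) = 2.377 / 1 = 2.377 mol.
m(K) = 2.377 × 39.1 = 92.9 g.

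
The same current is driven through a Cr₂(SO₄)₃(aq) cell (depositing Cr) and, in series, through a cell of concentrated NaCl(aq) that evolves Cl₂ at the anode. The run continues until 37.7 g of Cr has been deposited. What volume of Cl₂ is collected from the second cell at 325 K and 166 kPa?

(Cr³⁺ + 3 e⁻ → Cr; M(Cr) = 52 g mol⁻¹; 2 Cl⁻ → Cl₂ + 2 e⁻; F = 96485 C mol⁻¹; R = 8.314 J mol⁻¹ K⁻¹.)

n(Cr) = 37.7 / 52 = 0.7250 mol, so n(e⁻) = 3 × 0.7250 = 2.175 mol.
The cells are in series, so the same 2.175 mol of electrons passes through the second cell.
2 Cl⁻ → Cl₂ + 2 e⁻ — 2 mol e⁻ per mol Cl₂, so n(Cl₂) = 2.175/2 = 1.088 mol.
V = nRT/P = (1.088 × 8.314 × 325) / (166 × 10³) = 0.0177 m³ = 17.7 L.

17.7 L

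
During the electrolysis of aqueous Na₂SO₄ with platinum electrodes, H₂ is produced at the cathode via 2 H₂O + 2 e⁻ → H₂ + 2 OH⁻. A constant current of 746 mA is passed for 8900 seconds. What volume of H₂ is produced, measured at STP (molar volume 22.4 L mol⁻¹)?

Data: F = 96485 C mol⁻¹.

0.771 L

Q = I·t = 0.7460 A × 8900.0 s = 6639 C.
n(e⁻) = Q/F = 6639 / 96485 = 0.06881 mol.
2 electrons are transferred per H₂ molecule, so n(H₂) = 0.06881 / 2 = 0.03441 mol.
V = n × V_m = 0.03441 × 22.4 = 0.771 L.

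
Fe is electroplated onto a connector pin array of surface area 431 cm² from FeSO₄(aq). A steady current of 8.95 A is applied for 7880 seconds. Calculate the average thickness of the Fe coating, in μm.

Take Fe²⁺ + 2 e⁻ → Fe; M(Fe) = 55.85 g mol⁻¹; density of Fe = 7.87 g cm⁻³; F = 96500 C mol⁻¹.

60.2 μm

Q = I·t = 8.950 × 7880.0 = 70530 C; n(e⁻) = 0.7308 mol.
n(Fe) = n(e⁻)/2 = 0.3654 mol, so m = 0.3654 × 55.85 = 20.41 g.
Volume = m/ρ = 20.41 / 7.87 = 2.593 cm³.
Thickness = V/A = 2.593 / 431 = 0.00602 cm = 60.2 μm.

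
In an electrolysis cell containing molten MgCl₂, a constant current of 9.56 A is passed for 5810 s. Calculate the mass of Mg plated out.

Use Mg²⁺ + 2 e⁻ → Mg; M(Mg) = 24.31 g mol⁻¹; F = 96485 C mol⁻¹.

7.00 g

Q = I·t = 9.560 A × 5810.0 s = 55540 C.
n(e⁻) = Q/F = 55540 / 96485 = 0.5757 mol.
Mg²⁺ + 2 e⁻ → Mg, so n(Mg) = n(e⁻)/2 = 0.2878 mol.
m = n·M = 0.2878 × 24.31 = 7.00 g.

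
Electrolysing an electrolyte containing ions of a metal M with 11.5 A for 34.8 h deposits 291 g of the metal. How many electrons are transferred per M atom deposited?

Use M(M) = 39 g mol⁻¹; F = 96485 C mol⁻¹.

2

Q = I·t = 11.50 A × 125280 s = 1441000 C, so n(e⁻) = 1441000/96485 = 14.93 mol.
n(M) deposited = 291 / 39 = 7.462 mol.
Electrons per atom = n(e⁻)/n(M) = 14.93 / 7.462 = 2.00 ≈ 2, so the ion is M²⁺.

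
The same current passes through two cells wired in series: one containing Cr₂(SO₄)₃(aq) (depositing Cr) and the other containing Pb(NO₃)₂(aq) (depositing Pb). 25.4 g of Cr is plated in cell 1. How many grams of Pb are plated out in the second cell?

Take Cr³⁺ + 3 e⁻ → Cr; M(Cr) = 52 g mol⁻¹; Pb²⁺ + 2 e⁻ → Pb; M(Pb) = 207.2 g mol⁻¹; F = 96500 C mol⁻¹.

n(Cr) = 25.4 / 52 = 0.4885 mol.
Since Cr³⁺ + 3 e⁻ → Cr, n(e⁻) passed = 3 × 0.4885 = 1.465 mol.
Cells in series carry the same charge, so the same 1.465 mol of electrons passes through cell 2.
Pb²⁺ + 2 e⁻ → Pb, so n(Pb) = 1.465 / 2 = 0.7327 mol.
m(Pb) = 0.7327 × 207.2 = 152 g.

152 g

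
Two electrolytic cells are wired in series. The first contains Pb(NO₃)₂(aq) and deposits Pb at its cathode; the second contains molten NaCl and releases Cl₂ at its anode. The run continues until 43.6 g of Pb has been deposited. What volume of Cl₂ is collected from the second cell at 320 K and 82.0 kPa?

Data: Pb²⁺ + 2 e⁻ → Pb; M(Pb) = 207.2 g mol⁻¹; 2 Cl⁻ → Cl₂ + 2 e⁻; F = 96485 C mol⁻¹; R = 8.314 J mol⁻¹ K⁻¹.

6.83 L

n(Pb) = 43.6 / 207.2 = 0.2104 mol, so n(e⁻) = 2 × 0.2104 = 0.4208 mol.
The cells are in series, so the same 0.4208 mol of electrons passes through the second cell.
2 Cl⁻ → Cl₂ + 2 e⁻ — 2 mol e⁻ per mol Cl₂, so n(Cl₂) = 0.4208/2 = 0.2104 mol.
V = nRT/P = (0.2104 × 8.314 × 320) / (82.0 × 10³) = 0.00683 m³ = 6.83 L.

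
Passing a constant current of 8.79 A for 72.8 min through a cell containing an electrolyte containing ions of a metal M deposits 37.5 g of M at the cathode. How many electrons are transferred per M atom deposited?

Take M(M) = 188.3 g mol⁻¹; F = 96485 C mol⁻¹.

2

Q = I·t = 8.790 A × 4368.0 s = 38390 C, so n(e⁻) = 38390/96485 = 0.3979 mol.
n(M) deposited = 37.5 / 188.3 = 0.1992 mol.
Electrons per atom = n(e⁻)/n(M) = 0.3979 / 0.1992 = 2.00 ≈ 2, so the ion is M²⁺.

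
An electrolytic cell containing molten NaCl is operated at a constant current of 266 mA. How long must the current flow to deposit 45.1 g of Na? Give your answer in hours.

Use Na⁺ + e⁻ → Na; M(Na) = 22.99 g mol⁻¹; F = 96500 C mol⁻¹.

n(Na) = m/M = 45.1 / 22.99 = 1.962 mol.
Each Na atom requires 1 electron, so n(e⁻) = 1 × 1.962 = 1.962 mol.
Q = n(e⁻)·F = 1.962 × 96500 = 189300 C.
t = Q/I = 189300 / 0.2660 A = 711700 s = 198 h.

198 h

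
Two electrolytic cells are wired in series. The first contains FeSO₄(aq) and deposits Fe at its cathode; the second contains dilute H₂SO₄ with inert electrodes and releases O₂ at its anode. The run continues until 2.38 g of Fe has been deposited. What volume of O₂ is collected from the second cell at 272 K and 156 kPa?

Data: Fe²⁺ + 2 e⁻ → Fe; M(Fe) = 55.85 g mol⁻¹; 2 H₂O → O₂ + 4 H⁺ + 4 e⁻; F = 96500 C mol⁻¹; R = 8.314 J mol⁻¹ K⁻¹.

n(Fe) = 2.38 / 55.85 = 0.04261 mol, so n(e⁻) = 2 × 0.04261 = 0.08523 mol.
The cells are in series, so the same 0.08523 mol of electrons passes through the second cell.
2 H₂O → O₂ + 4 H⁺ + 4 e⁻ — 4 mol e⁻ per mol O₂, so n(O₂) = 0.08523/4 = 0.02131 mol.
V = nRT/P = (0.02131 × 8.314 × 272) / (156 × 10³) = 3.09 × 10⁻⁴ m³ = 0.309 L.

0.309 L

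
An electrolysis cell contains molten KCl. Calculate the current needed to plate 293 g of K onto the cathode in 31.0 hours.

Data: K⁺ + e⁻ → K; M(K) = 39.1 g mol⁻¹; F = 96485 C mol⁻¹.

6.48 A

n(K) = 293 / 39.1 = 7.494 mol.
n(e⁻) = 1 × 7.494 = 7.494 mol.
Q = n(e⁻)·F = 7.494 × 96485 = 723000 C.
I = Q/t = 723000 / 111600 s = 6.48 A.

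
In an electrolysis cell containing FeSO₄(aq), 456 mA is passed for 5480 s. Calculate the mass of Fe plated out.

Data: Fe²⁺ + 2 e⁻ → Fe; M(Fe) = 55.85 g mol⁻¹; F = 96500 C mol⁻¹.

Q = I·t = 0.4560 A × 5480.0 s = 2499 C.
n(e⁻) = Q/F = 2499 / 96500 = 0.02590 mol.
Fe²⁺ + 2 e⁻ → Fe, so n(Fe) = n(e⁻)/2 = 0.01295 mol.
m = n·M = 0.01295 × 55.85 = 0.723 g.

0.723 g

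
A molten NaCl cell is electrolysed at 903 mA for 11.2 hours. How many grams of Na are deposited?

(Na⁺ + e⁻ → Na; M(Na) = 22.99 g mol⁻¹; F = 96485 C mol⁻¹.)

8.68 g

Q = I·t = 0.9030 A × 40320 s = 36410 C.
n(e⁻) = Q/F = 36410 / 96485 = 0.3774 mol.
Na⁺ + e⁻ → Na, so n(Na) = n(e⁻)/1 = 0.3774 mol.
m = n·M = 0.3774 × 22.99 = 8.68 g.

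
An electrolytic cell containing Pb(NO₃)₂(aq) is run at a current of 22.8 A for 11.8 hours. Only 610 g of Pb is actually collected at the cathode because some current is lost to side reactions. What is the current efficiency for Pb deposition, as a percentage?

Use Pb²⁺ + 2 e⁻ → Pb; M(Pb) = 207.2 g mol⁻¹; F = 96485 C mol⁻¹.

Q = I·t = 22.80 × 42480 = 968500 C; n(e⁻) = 968500/96485 = 10.04 mol.
Theoretical n(Pb) = n(e⁻)/2 = 5.019 mol, i.e. m_theo = 5.019 × 207.2 = 1040 g.
Efficiency = m_actual / m_theo = 610 / 1040 = 58.7 %.

58.7 %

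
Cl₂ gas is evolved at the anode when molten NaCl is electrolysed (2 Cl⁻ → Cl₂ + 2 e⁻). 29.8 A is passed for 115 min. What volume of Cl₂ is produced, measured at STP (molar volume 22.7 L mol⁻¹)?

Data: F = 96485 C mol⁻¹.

Q = I·t = 29.80 A × 6900.0 s = 205600 C.
n(e⁻) = Q/F = 205600 / 96485 = 2.131 mol.
2 electrons are transferred per Cl₂ molecule, so n(Cl₂) = 2.131 / 2 = 1.066 mol.
V = n × V_m = 1.066 × 22.7 = 24.2 L.

24.2 L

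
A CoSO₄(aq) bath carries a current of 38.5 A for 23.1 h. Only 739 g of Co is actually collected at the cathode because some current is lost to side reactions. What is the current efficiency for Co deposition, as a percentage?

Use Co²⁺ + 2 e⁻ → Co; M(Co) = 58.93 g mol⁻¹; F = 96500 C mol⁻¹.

Q = I·t = 38.50 × 83160 = 3202000 C; n(e⁻) = 3202000/96500 = 33.18 mol.
Theoretical n(Co) = n(e⁻)/2 = 16.59 mol, i.e. m_theo = 16.59 × 58.93 = 977.6 g.
Efficiency = m_actual / m_theo = 739 / 977.6 = 75.6 %.

75.6 %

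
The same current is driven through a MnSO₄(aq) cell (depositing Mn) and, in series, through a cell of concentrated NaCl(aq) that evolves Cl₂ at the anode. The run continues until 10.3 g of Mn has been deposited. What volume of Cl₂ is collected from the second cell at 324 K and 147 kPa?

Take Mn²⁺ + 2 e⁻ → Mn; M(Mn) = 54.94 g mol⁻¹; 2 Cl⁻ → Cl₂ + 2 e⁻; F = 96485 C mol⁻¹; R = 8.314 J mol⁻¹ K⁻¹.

n(Mn) = 10.3 / 54.94 = 0.1875 mol, so n(e⁻) = 2 × 0.1875 = 0.3750 mol.
The cells are in series, so the same 0.3750 mol of electrons passes through the second cell.
2 Cl⁻ → Cl₂ + 2 e⁻ — 2 mol e⁻ per mol Cl₂, so n(Cl₂) = 0.3750/2 = 0.1875 mol.
V = nRT/P = (0.1875 × 8.314 × 324) / (147 × 10³) = 0.00344 m³ = 3.44 L.

3.44 L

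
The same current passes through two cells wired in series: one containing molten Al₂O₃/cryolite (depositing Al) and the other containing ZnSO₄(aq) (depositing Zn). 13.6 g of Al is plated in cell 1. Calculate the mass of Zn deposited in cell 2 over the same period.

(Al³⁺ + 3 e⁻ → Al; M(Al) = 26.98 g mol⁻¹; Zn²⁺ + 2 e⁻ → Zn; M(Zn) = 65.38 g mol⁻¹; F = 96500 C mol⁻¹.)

49.4 g

n(Al) = 13.6 / 26.98 = 0.5041 mol.
Since Al³⁺ + 3 e⁻ → Al, n(e⁻) passed = 3 × 0.5041 = 1.512 mol.
Cells in series carry the same charge, so the same 1.512 mol of electrons passes through cell 2.
Zn²⁺ + 2 e⁻ → Zn, so n(Zn) = 1.512 / 2 = 0.7561 mol.
m(Zn) = 0.7561 × 65.38 = 49.4 g.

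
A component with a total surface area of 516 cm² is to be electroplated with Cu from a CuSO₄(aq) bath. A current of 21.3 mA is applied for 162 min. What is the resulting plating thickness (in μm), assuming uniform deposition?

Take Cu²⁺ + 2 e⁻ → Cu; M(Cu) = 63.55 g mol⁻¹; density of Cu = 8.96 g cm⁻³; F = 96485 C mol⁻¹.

Q = I·t = 0.02130 × 9720.0 = 207.0 C; n(e⁻) = 0.002146 mol.
n(Cu) = n(e⁻)/2 = 0.001073 mol, so m = 0.001073 × 63.55 = 0.06818 g.
Volume = m/ρ = 0.06818 / 8.96 = 0.007610 cm³.
Thickness = V/A = 0.007610 / 516 = 1.47 × 10⁻⁵ cm = 0.147 μm.

0.147 μm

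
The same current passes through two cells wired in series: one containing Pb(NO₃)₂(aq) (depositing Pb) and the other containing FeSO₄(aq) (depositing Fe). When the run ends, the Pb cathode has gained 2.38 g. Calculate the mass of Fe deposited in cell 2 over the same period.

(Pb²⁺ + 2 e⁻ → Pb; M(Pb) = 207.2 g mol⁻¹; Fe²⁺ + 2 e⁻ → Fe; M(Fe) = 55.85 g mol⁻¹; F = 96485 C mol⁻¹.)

0.642 g

n(Pb) = 2.38 / 207.2 = 0.01149 mol.
Since Pb²⁺ + 2 e⁻ → Pb, n(e⁻) passed = 2 × 0.01149 = 0.02297 mol.
Cells in series carry the same charge, so the same 0.02297 mol of electrons passes through cell 2.
Fe²⁺ + 2 e⁻ → Fe, so n(Fe) = 0.02297 / 2 = 0.01149 mol.
m(Fe) = 0.01149 × 55.85 = 0.642 g.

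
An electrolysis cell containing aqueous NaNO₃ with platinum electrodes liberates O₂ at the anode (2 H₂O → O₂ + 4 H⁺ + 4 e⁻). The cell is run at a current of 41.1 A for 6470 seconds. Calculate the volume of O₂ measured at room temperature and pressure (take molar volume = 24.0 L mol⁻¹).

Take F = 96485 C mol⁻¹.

Q = I·t = 41.10 A × 6470.0 s = 265900 C.
n(e⁻) = Q/F = 265900 / 96485 = 2.756 mol.
4 electrons are transferred per O₂ molecule, so n(O₂) = 2.756 / 4 = 0.6890 mol.
V = n × V_m = 0.6890 × 24.0 = 16.5 L.

16.5 L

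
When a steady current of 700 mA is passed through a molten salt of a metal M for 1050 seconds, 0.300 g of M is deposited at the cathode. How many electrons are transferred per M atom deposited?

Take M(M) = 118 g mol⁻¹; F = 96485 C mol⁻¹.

Q = I·t = 0.7000 A × 1050.0 s = 735.0 C, so n(e⁻) = 735.0/96485 = 0.007618 mol.
n(M) deposited = 0.300 / 118 = 0.002542 mol.
Electrons per atom = n(e⁻)/n(M) = 0.007618 / 0.002542 = 3.00 ≈ 3, so the ion is M³⁺.

3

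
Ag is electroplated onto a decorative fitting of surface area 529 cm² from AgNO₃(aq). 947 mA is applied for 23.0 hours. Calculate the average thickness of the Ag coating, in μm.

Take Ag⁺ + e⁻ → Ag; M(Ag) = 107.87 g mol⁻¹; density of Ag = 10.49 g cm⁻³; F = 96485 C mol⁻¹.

Q = I·t = 0.9470 × 82800 = 78410 C; n(e⁻) = 0.8127 mol.
n(Ag) = n(e⁻)/1 = 0.8127 mol, so m = 0.8127 × 107.87 = 87.66 g.
Volume = m/ρ = 87.66 / 10.49 = 8.357 cm³.
Thickness = V/A = 8.357 / 529 = 0.0158 cm = 158 μm.

158 μm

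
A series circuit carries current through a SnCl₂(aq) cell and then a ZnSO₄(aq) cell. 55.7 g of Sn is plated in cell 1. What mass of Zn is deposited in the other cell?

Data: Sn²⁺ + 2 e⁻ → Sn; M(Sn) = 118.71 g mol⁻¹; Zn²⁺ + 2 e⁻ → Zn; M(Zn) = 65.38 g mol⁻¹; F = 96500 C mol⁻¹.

30.7 g

n(Sn) = 55.7 / 118.71 = 0.4692 mol.
Since Sn²⁺ + 2 e⁻ → Sn, n(e⁻) passed = 2 × 0.4692 = 0.9384 mol.
Cells in series carry the same charge, so the same 0.9384 mol of electrons passes through cell 2.
Zn²⁺ + 2 e⁻ → Zn, so n(Zn) = 0.9384 / 2 = 0.4692 mol.
m(Zn) = 0.4692 × 65.38 = 30.7 g.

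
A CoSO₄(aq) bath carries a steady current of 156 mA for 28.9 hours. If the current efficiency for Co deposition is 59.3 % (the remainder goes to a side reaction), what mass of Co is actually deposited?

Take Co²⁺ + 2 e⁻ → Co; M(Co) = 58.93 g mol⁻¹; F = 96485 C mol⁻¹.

Q = I·t = 0.1560 × 104040 = 16230 C.
n(e⁻) = 16230/96485 = 0.1682 mol; theoretically n(Co) = 0.1682/2 = 0.08411 mol, m_theo = 4.956 g.
At 59.3 % efficiency, m_actual = 0.593 × 4.956 = 2.94 g.

2.94 g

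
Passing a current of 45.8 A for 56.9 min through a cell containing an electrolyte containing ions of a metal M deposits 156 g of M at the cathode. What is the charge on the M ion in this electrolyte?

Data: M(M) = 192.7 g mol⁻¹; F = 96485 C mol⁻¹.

+2

Q = I·t = 45.80 A × 3414.0 s = 156400 C, so n(e⁻) = 156400/96485 = 1.621 mol.
n(M) deposited = 156 / 192.7 = 0.8095 mol.
Electrons per atom = n(e⁻)/n(M) = 1.621 / 0.8095 = 2.00 ≈ 2, so the ion is M²⁺.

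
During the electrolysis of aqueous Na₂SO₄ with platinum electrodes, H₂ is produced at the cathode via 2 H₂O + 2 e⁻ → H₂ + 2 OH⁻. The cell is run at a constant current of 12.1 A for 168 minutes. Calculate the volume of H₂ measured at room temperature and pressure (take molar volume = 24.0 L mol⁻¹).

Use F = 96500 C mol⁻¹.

Q = I·t = 12.10 A × 10080 s = 122000 C.
n(e⁻) = Q/F = 122000 / 96500 = 1.264 mol.
2 electrons are transferred per H₂ molecule, so n(H₂) = 1.264 / 2 = 0.6320 mol.
V = n × V_m = 0.6320 × 24.0 = 15.2 L.

15.2 L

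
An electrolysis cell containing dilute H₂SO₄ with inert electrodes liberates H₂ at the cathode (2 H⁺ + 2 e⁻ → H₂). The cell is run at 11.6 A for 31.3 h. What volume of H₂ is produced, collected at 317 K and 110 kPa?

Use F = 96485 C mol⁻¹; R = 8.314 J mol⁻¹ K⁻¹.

162 L

Q = I·t = 11.60 A × 112680 s = 1307000 C.
n(e⁻) = Q/F = 1307000 / 96485 = 13.55 mol.
2 electrons are transferred per H₂ molecule, so n(H₂) = 13.55 / 2 = 6.774 mol.
V = nRT/P = (6.774 × 8.314 × 317) / (110 × 10³ Pa) = 0.162 m³ = 162 L.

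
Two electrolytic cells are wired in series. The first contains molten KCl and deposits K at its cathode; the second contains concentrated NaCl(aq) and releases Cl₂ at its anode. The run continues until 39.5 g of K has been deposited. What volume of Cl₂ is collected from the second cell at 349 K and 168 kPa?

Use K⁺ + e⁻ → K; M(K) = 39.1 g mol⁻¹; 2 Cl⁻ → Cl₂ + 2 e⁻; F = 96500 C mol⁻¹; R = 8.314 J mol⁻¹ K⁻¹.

8.72 L

n(K) = 39.5 / 39.1 = 1.010 mol, so n(e⁻) = 1 × 1.010 = 1.010 mol.
The cells are in series, so the same 1.010 mol of electrons passes through the second cell.
2 Cl⁻ → Cl₂ + 2 e⁻ — 2 mol e⁻ per mol Cl₂, so n(Cl₂) = 1.010/2 = 0.5051 mol.
V = nRT/P = (0.5051 × 8.314 × 349) / (168 × 10³) = 0.00872 m³ = 8.72 L.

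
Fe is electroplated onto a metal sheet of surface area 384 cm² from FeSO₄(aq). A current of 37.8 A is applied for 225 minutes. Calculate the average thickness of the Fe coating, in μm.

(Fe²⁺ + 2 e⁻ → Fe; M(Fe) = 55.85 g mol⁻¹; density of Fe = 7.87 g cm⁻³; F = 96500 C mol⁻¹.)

Q = I·t = 37.80 × 13500 = 510300 C; n(e⁻) = 5.288 mol.
n(Fe) = n(e⁻)/2 = 2.644 mol, so m = 2.644 × 55.85 = 147.7 g.
Volume = m/ρ = 147.7 / 7.87 = 18.76 cm³.
Thickness = V/A = 18.76 / 384 = 0.0489 cm = 489 μm.

489 μm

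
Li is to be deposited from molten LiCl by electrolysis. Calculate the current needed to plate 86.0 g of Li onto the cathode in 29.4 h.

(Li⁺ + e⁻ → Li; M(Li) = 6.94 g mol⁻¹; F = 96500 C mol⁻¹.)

n(Li) = 86.0 / 6.94 = 12.39 mol.
n(e⁻) = 1 × 12.39 = 12.39 mol.
Q = n(e⁻)·F = 12.39 × 96500 = 1196000 C.
I = Q/t = 1196000 / 105840 s = 11.3 A.

11.3 A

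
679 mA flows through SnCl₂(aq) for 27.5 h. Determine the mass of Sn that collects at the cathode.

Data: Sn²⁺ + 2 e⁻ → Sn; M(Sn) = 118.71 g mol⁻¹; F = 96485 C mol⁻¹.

41.4 g

Q = I·t = 0.6790 A × 99000 s = 67220 C.
n(e⁻) = Q/F = 67220 / 96485 = 0.6967 mol.
Sn²⁺ + 2 e⁻ → Sn, so n(Sn) = n(e⁻)/2 = 0.3483 mol.
m = n·M = 0.3483 × 118.71 = 41.4 g.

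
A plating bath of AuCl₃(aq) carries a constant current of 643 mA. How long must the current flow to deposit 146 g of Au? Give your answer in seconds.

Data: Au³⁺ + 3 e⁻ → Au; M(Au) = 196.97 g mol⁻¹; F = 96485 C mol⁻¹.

n(Au) = m/M = 146 / 196.97 = 0.7412 mol.
Each Au atom requires 3 electrons, so n(e⁻) = 3 × 0.7412 = 2.224 mol.
Q = n(e⁻)·F = 2.224 × 96485 = 214600 C.
t = Q/I = 214600 / 0.6430 A = 333700 s.

3.34 × 10⁵ s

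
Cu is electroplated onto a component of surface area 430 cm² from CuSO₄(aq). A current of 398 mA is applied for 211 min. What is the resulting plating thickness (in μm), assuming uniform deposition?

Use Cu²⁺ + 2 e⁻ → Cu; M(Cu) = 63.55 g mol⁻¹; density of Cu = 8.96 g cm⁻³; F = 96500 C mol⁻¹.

Q = I·t = 0.3980 × 12660 = 5039 C; n(e⁻) = 0.05221 mol.
n(Cu) = n(e⁻)/2 = 0.02611 mol, so m = 0.02611 × 63.55 = 1.659 g.
Volume = m/ρ = 1.659 / 8.96 = 0.1852 cm³.
Thickness = V/A = 0.1852 / 430 = 4.31 × 10⁻⁴ cm = 4.31 μm.

4.31 μm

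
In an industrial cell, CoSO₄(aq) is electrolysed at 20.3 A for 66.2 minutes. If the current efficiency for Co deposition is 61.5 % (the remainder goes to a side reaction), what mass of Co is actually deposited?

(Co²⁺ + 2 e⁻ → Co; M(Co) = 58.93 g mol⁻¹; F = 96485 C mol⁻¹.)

15.1 g

Q = I·t = 20.30 × 3972.0 = 80630 C.
n(e⁻) = 80630/96485 = 0.8357 mol; theoretically n(Co) = 0.8357/2 = 0.4178 mol, m_theo = 24.62 g.
At 61.5 % efficiency, m_actual = 0.615 × 24.62 = 15.1 g.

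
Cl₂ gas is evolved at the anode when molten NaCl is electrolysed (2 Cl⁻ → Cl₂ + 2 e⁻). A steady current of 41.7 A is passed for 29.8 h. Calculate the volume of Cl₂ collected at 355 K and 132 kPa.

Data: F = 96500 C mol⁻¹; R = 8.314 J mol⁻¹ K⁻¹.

Q = I·t = 41.70 A × 107280 s = 4474000 C.
n(e⁻) = Q/F = 4474000 / 96500 = 46.36 mol.
2 electrons are transferred per Cl₂ molecule, so n(Cl₂) = 46.36 / 2 = 23.18 mol.
V = nRT/P = (23.18 × 8.314 × 355) / (132 × 10³ Pa) = 0.518 m³ = 518 L.

518 L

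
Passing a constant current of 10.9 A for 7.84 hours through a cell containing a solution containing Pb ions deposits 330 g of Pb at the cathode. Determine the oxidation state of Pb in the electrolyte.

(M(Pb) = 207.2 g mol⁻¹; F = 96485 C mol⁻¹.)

+2

Q = I·t = 10.90 A × 28224 s = 307600 C, so n(e⁻) = 307600/96485 = 3.188 mol.
n(Pb) deposited = 330 / 207.2 = 1.593 mol.
Electrons per atom = n(e⁻)/n(Pb) = 3.188 / 1.593 = 2.00 ≈ 2, so the ion is Pb²⁺.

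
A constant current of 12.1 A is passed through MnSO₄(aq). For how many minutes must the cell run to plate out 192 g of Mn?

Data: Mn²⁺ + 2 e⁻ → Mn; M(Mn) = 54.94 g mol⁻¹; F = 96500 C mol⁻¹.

929 min

n(Mn) = m/M = 192 / 54.94 = 3.495 mol.
Each Mn atom requires 2 electrons, so n(e⁻) = 2 × 3.495 = 6.989 mol.
Q = n(e⁻)·F = 6.989 × 96500 = 674500 C.
t = Q/I = 674500 / 12.10 A = 55740 s = 929 min.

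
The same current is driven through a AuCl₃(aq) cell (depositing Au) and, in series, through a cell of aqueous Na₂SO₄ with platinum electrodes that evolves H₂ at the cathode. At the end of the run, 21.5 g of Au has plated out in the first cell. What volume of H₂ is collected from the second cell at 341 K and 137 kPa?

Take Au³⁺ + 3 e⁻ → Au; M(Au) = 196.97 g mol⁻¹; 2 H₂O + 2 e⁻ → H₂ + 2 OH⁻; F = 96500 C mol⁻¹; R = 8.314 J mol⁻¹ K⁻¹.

3.39 L

n(Au) = 21.5 / 196.97 = 0.1092 mol, so n(e⁻) = 3 × 0.1092 = 0.3275 mol.
The cells are in series, so the same 0.3275 mol of electrons passes through the second cell.
2 H₂O + 2 e⁻ → H₂ + 2 OH⁻ — 2 mol e⁻ per mol H₂, so n(H₂) = 0.3275/2 = 0.1637 mol.
V = nRT/P = (0.1637 × 8.314 × 341) / (137 × 10³) = 0.00339 m³ = 3.39 L.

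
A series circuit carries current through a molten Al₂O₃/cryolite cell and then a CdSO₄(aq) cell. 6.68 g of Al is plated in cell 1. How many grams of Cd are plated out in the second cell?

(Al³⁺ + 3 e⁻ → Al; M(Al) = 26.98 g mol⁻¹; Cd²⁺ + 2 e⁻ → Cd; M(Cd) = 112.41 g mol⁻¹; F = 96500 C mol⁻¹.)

n(Al) = 6.68 / 26.98 = 0.2476 mol.
Since Al³⁺ + 3 e⁻ → Al, n(e⁻) passed = 3 × 0.2476 = 0.7428 mol.
Cells in series carry the same charge, so the same 0.7428 mol of electrons passes through cell 2.
Cd²⁺ + 2 e⁻ → Cd, so n(Cd) = 0.7428 / 2 = 0.3714 mol.
m(Cd) = 0.3714 × 112.41 = 41.7 g.

41.7 g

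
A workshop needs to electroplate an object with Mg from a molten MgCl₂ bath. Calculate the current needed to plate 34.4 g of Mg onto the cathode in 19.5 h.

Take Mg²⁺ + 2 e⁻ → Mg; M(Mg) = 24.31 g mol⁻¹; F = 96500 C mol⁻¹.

3.89 A

n(Mg) = 34.4 / 24.31 = 1.415 mol.
n(e⁻) = 2 × 1.415 = 2.830 mol.
Q = n(e⁻)·F = 2.830 × 96500 = 273100 C.
I = Q/t = 273100 / 70200 s = 3.89 A.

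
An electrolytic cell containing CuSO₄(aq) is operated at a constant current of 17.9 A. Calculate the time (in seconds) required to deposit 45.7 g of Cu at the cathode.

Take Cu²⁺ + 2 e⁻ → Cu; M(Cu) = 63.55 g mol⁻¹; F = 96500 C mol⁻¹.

n(Cu) = m/M = 45.7 / 63.55 = 0.7191 mol.
Each Cu atom requires 2 electrons, so n(e⁻) = 2 × 0.7191 = 1.438 mol.
Q = n(e⁻)·F = 1.438 × 96500 = 138800 C.
t = Q/I = 138800 / 17.90 A = 7754 s.

7750 s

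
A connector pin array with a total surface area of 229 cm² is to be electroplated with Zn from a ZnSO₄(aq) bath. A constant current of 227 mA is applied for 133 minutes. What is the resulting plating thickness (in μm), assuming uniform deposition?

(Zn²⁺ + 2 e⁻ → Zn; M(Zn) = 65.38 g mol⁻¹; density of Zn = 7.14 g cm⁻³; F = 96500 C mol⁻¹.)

Q = I·t = 0.2270 × 7980.0 = 1811 C; n(e⁻) = 0.01877 mol.
n(Zn) = n(e⁻)/2 = 0.009386 mol, so m = 0.009386 × 65.38 = 0.6136 g.
Volume = m/ρ = 0.6136 / 7.14 = 0.08594 cm³.
Thickness = V/A = 0.08594 / 229 = 3.75 × 10⁻⁴ cm = 3.75 μm.

3.75 μm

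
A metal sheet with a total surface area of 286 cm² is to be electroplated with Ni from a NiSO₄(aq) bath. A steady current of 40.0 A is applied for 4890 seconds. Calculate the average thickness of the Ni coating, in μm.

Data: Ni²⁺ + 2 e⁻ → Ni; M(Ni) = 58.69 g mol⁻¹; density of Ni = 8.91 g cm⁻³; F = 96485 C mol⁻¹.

233 μm

Q = I·t = 40.00 × 4890.0 = 195600 C; n(e⁻) = 2.027 mol.
n(Ni) = n(e⁻)/2 = 1.014 mol, so m = 1.014 × 58.69 = 59.49 g.
Volume = m/ρ = 59.49 / 8.91 = 6.677 cm³.
Thickness = V/A = 6.677 / 286 = 0.0233 cm = 233 μm.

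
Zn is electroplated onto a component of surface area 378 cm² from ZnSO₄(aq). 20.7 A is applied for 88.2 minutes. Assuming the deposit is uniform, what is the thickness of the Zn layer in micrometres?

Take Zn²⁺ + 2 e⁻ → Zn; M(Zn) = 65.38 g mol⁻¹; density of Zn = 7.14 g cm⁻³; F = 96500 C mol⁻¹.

137 μm

Q = I·t = 20.70 × 5292.0 = 109500 C; n(e⁻) = 1.135 mol.
n(Zn) = n(e⁻)/2 = 0.5676 mol, so m = 0.5676 × 65.38 = 37.11 g.
Volume = m/ρ = 37.11 / 7.14 = 5.197 cm³.
Thickness = V/A = 5.197 / 378 = 0.0137 cm = 137 μm.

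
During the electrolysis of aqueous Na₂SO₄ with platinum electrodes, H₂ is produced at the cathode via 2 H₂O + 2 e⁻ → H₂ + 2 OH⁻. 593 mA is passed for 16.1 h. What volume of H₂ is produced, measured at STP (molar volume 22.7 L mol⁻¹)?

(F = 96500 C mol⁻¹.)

4.04 L

Q = I·t = 0.5930 A × 57960 s = 34370 C.
n(e⁻) = Q/F = 34370 / 96500 = 0.3562 mol.
2 electrons are transferred per H₂ molecule, so n(H₂) = 0.3562 / 2 = 0.1781 mol.
V = n × V_m = 0.1781 × 22.7 = 4.04 L.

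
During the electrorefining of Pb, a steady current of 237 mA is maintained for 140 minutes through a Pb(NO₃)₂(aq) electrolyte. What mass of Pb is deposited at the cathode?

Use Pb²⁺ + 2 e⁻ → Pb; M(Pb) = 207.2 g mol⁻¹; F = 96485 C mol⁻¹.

Q = I·t = 0.2370 A × 8400.0 s = 1991 C.
n(e⁻) = Q/F = 1991 / 96485 = 0.02063 mol.
Pb²⁺ + 2 e⁻ → Pb, so n(Pb) = n(e⁻)/2 = 0.01032 mol.
m = n·M = 0.01032 × 207.2 = 2.14 g.

2.14 g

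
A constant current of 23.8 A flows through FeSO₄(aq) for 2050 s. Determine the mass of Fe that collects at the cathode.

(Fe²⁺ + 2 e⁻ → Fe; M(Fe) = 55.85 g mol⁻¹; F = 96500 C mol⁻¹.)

Q = I·t = 23.80 A × 2050.0 s = 48790 C.
n(e⁻) = Q/F = 48790 / 96500 = 0.5056 mol.
Fe²⁺ + 2 e⁻ → Fe, so n(Fe) = n(e⁻)/2 = 0.2528 mol.
m = n·M = 0.2528 × 55.85 = 14.1 g.

14.1 g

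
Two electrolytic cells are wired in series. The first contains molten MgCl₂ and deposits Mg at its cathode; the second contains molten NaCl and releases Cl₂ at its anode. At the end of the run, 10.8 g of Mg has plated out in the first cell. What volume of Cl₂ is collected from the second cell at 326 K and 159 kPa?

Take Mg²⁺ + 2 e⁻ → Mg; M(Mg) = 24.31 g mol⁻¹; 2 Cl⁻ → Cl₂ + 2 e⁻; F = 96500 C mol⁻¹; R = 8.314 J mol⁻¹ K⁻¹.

7.57 L

n(Mg) = 10.8 / 24.31 = 0.4443 mol, so n(e⁻) = 2 × 0.4443 = 0.8885 mol.
The cells are in series, so the same 0.8885 mol of electrons passes through the second cell.
2 Cl⁻ → Cl₂ + 2 e⁻ — 2 mol e⁻ per mol Cl₂, so n(Cl₂) = 0.8885/2 = 0.4443 mol.
V = nRT/P = (0.4443 × 8.314 × 326) / (159 × 10³) = 0.00757 m³ = 7.57 L.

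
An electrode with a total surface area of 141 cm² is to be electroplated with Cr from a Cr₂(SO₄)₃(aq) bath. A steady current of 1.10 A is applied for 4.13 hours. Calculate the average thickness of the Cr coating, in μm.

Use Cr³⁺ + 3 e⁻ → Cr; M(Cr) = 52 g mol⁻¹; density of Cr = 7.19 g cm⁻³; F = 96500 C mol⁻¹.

Q = I·t = 1.100 × 14868 = 16350 C; n(e⁻) = 0.1695 mol.
n(Cr) = n(e⁻)/3 = 0.05649 mol, so m = 0.05649 × 52 = 2.938 g.
Volume = m/ρ = 2.938 / 7.19 = 0.4086 cm³.
Thickness = V/A = 0.4086 / 141 = 0.00290 cm = 29.0 μm.

29.0 μm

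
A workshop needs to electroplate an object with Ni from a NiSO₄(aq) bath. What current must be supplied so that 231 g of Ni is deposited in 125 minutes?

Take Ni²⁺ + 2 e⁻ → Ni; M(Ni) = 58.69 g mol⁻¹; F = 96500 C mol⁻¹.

n(Ni) = 231 / 58.69 = 3.936 mol.
n(e⁻) = 2 × 3.936 = 7.872 mol.
Q = n(e⁻)·F = 7.872 × 96500 = 759600 C.
I = Q/t = 759600 / 7500.0 s = 101 A.

101 A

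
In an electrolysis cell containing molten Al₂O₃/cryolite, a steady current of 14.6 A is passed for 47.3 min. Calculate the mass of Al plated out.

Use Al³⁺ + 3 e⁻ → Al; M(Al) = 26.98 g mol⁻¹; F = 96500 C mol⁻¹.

3.86 g

Q = I·t = 14.60 A × 2838.0 s = 41430 C.
n(e⁻) = Q/F = 41430 / 96500 = 0.4294 mol.
Al³⁺ + 3 e⁻ → Al, so n(Al) = n(e⁻)/3 = 0.1431 mol.
m = n·M = 0.1431 × 26.98 = 3.86 g.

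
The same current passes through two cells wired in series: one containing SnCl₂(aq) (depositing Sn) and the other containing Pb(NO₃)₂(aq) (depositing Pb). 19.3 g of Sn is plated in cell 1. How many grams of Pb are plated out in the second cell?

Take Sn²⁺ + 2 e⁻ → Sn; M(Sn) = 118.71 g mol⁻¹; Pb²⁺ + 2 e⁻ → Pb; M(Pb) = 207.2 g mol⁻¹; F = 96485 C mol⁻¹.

33.7 g

n(Sn) = 19.3 / 118.71 = 0.1626 mol.
Since Sn²⁺ + 2 e⁻ → Sn, n(e⁻) passed = 2 × 0.1626 = 0.3252 mol.
Cells in series carry the same charge, so the same 0.3252 mol of electrons passes through cell 2.
Pb²⁺ + 2 e⁻ → Pb, so n(Pb) = 0.3252 / 2 = 0.1626 mol.
m(Pb) = 0.1626 × 207.2 = 33.7 g.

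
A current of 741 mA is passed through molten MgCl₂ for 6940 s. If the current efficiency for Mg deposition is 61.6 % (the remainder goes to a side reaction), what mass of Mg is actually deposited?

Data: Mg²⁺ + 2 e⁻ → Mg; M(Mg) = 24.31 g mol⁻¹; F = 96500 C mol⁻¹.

Q = I·t = 0.7410 × 6940.0 = 5143 C.
n(e⁻) = 5143/96500 = 0.05329 mol; theoretically n(Mg) = 0.05329/2 = 0.02665 mol, m_theo = 0.6477 g.
At 61.6 % efficiency, m_actual = 0.616 × 0.6477 = 0.399 g.

0.399 g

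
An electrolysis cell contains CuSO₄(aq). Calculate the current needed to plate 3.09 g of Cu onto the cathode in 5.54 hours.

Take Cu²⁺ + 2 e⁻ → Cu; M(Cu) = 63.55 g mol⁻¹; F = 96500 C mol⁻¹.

0.471 A

n(Cu) = 3.09 / 63.55 = 0.04862 mol.
n(e⁻) = 2 × 0.04862 = 0.09725 mol.
Q = n(e⁻)·F = 0.09725 × 96500 = 9384 C.
I = Q/t = 9384 / 19944 s = 0.471 A.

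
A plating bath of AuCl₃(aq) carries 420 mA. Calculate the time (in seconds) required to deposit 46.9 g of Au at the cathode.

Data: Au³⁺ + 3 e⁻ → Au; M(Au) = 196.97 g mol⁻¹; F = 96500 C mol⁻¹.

n(Au) = m/M = 46.9 / 196.97 = 0.2381 mol.
Each Au atom requires 3 electrons, so n(e⁻) = 3 × 0.2381 = 0.7143 mol.
Q = n(e⁻)·F = 0.7143 × 96500 = 68930 C.
t = Q/I = 68930 / 0.4200 A = 164100 s.

1.64 × 10⁵ s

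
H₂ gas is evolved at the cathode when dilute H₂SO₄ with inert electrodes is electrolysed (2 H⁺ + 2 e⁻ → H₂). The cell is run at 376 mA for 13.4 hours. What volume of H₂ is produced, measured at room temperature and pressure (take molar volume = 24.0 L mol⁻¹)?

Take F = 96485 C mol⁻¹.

Q = I·t = 0.3760 A × 48240 s = 18140 C.
n(e⁻) = Q/F = 18140 / 96485 = 0.1880 mol.
2 electrons are transferred per H₂ molecule, so n(H₂) = 0.1880 / 2 = 0.09400 mol.
V = n × V_m = 0.09400 × 24.0 = 2.26 L.

2.26 L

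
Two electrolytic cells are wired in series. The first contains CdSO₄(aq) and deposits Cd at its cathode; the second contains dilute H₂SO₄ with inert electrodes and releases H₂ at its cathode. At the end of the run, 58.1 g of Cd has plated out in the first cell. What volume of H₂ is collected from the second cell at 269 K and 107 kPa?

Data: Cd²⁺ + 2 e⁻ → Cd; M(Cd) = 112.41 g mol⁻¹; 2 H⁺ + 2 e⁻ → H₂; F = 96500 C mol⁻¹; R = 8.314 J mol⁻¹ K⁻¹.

10.8 L

n(Cd) = 58.1 / 112.41 = 0.5169 mol, so n(e⁻) = 2 × 0.5169 = 1.034 mol.
The cells are in series, so the same 1.034 mol of electrons passes through the second cell.
2 H⁺ + 2 e⁻ → H₂ — 2 mol e⁻ per mol H₂, so n(H₂) = 1.034/2 = 0.5169 mol.
V = nRT/P = (0.5169 × 8.314 × 269) / (107 × 10³) = 0.0108 m³ = 10.8 L.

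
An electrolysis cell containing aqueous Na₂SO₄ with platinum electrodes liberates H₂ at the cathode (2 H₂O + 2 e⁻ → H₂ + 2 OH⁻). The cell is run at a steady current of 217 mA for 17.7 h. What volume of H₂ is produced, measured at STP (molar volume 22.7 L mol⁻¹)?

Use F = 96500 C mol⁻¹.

Q = I·t = 0.2170 A × 63720 s = 13830 C.
n(e⁻) = Q/F = 13830 / 96500 = 0.1433 mol.
2 electrons are transferred per H₂ molecule, so n(H₂) = 0.1433 / 2 = 0.07164 mol.
V = n × V_m = 0.07164 × 22.7 = 1.63 L.

1.63 L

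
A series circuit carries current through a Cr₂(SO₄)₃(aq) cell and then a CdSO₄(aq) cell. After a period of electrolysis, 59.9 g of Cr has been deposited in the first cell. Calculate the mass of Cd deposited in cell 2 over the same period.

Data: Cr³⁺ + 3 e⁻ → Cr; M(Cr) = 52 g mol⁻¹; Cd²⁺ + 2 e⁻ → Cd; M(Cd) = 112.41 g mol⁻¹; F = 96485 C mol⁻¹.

n(Cr) = 59.9 / 52 = 1.152 mol.
Since Cr³⁺ + 3 e⁻ → Cr, n(e⁻) passed = 3 × 1.152 = 3.456 mol.
Cells in series carry the same charge, so the same 3.456 mol of electrons passes through cell 2.
Cd²⁺ + 2 e⁻ → Cd, so n(Cd) = 3.456 / 2 = 1.728 mol.
m(Cd) = 1.728 × 112.41 = 194 g.

194 g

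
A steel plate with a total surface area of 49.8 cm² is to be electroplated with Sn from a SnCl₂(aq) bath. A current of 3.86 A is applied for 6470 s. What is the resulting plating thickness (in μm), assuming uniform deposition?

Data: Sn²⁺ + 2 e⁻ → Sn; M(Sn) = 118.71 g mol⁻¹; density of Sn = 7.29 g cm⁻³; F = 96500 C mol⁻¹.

Q = I·t = 3.860 × 6470.0 = 24970 C; n(e⁻) = 0.2588 mol.
n(Sn) = n(e⁻)/2 = 0.1294 mol, so m = 0.1294 × 118.71 = 15.36 g.
Volume = m/ρ = 15.36 / 7.29 = 2.107 cm³.
Thickness = V/A = 2.107 / 49.8 = 0.0423 cm = 423 μm.

423 μm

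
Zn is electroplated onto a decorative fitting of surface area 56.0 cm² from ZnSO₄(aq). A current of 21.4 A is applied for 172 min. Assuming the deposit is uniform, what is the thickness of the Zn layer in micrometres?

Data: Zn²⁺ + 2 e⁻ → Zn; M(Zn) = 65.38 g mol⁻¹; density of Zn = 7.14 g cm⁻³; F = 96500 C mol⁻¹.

Q = I·t = 21.40 × 10320 = 220800 C; n(e⁻) = 2.289 mol.
n(Zn) = n(e⁻)/2 = 1.144 mol, so m = 1.144 × 65.38 = 74.81 g.
Volume = m/ρ = 74.81 / 7.14 = 10.48 cm³.
Thickness = V/A = 10.48 / 56.0 = 0.187 cm = 1870 μm.

1870 μm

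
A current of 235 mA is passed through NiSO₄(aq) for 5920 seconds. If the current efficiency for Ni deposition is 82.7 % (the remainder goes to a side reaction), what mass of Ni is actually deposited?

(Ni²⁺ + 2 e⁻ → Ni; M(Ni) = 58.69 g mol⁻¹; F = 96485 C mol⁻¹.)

0.350 g

Q = I·t = 0.2350 × 5920.0 = 1391 C.
n(e⁻) = 1391/96485 = 0.01442 mol; theoretically n(Ni) = 0.01442/2 = 0.007209 mol, m_theo = 0.4231 g.
At 82.7 % efficiency, m_actual = 0.827 × 0.4231 = 0.350 g.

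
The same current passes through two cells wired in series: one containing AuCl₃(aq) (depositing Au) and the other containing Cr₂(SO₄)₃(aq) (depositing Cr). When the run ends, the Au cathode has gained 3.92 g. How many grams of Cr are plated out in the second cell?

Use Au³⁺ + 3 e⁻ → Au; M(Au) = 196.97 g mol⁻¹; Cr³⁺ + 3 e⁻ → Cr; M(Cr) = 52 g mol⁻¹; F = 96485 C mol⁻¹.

n(Au) = 3.92 / 196.97 = 0.01990 mol.
Since Au³⁺ + 3 e⁻ → Au, n(e⁻) passed = 3 × 0.01990 = 0.05970 mol.
Cells in series carry the same charge, so the same 0.05970 mol of electrons passes through cell 2.
Cr³⁺ + 3 e⁻ → Cr, so n(Cr) = 0.05970 / 3 = 0.01990 mol.
m(Cr) = 0.01990 × 52 = 1.03 g.

1.03 g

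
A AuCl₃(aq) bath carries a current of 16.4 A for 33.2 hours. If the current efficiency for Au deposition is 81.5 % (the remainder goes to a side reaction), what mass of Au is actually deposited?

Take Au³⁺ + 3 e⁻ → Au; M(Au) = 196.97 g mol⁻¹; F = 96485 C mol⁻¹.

1090 g

Q = I·t = 16.40 × 119520 = 1960000 C.
n(e⁻) = 1960000/96485 = 20.32 mol; theoretically n(Au) = 20.32/3 = 6.772 mol, m_theo = 1334 g.
At 81.5 % efficiency, m_actual = 0.815 × 1334 = 1090 g.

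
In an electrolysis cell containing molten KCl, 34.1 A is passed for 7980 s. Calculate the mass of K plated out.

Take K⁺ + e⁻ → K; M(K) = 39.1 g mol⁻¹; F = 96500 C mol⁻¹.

110 g

Q = I·t = 34.10 A × 7980.0 s = 272100 C.
n(e⁻) = Q/F = 272100 / 96500 = 2.820 mol.
K⁺ + e⁻ → K, so n(K) = n(e⁻)/1 = 2.820 mol.
m = n·M = 2.820 × 39.1 = 110 g.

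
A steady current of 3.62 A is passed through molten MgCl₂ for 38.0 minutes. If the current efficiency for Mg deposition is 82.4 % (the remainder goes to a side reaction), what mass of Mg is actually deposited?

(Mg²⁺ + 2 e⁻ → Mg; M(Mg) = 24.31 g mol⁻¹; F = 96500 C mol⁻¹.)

0.857 g

Q = I·t = 3.620 × 2280.0 = 8254 C.
n(e⁻) = 8254/96500 = 0.08553 mol; theoretically n(Mg) = 0.08553/2 = 0.04276 mol, m_theo = 1.040 g.
At 82.4 % efficiency, m_actual = 0.824 × 1.040 = 0.857 g.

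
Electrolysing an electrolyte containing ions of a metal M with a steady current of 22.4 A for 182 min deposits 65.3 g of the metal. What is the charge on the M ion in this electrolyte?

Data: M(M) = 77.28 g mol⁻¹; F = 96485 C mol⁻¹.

+3

Q = I·t = 22.40 A × 10920 s = 244600 C, so n(e⁻) = 244600/96485 = 2.535 mol.
n(M) deposited = 65.3 / 77.28 = 0.8450 mol.
Electrons per atom = n(e⁻)/n(M) = 2.535 / 0.8450 = 3.00 ≈ 3, so the ion is M³⁺.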